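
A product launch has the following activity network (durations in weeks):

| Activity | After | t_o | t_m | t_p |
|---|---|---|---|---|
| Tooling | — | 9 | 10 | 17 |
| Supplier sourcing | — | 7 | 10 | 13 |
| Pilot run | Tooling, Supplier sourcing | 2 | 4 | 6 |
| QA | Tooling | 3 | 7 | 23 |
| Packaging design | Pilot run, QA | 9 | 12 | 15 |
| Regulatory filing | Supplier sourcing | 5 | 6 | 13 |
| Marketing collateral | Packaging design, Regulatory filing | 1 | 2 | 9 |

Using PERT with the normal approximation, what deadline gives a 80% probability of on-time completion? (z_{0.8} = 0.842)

38.3 weeks

te_Tooling = (9 + 4·10 + 17)/6 = 66/6 = 11; σ²_Tooling = ((17−9)/6)² = 1.778
te_Supplier sourcing = (7 + 4·10 + 13)/6 = 60/6 = 10; σ²_Supplier sourcing = ((13−7)/6)² = 1.000
te_Pilot run = (2 + 4·4 + 6)/6 = 24/6 = 4; σ²_Pilot run = ((6−2)/6)² = 0.444
te_QA = (3 + 4·7 + 23)/6 = 54/6 = 9; σ²_QA = ((23−3)/6)² = 11.111
te_Packaging design = (9 + 4·12 + 15)/6 = 72/6 = 12; σ²_Packaging design = ((15−9)/6)² = 1.000
te_Regulatory filing = (5 + 4·6 + 13)/6 = 42/6 = 7; σ²_Regulatory filing = ((13−5)/6)² = 1.778
te_Marketing collateral = (1 + 4·2 + 9)/6 = 18/6 = 3; σ²_Marketing collateral = ((9−1)/6)² = 1.778

Forward pass:
ES_Tooling = 0; EF_Tooling = 11
ES_Supplier sourcing = 0; EF_Supplier sourcing = 10
ES_Pilot run = max(EF_Tooling=11, EF_Supplier sourcing=10) = 11; EF_Pilot run = 11+4 = 15
ES_QA = 11; EF_QA = 11+9 = 20
ES_Packaging design = max(EF_Pilot run=15, EF_QA=20) = 20; EF_Packaging design = 20+12 = 32
ES_Regulatory filing = 10; EF_Regulatory filing = 10+7 = 17
ES_Marketing collateral = max(EF_Packaging design=32, EF_Regulatory filing=17) = 32; EF_Marketing collateral = 32+3 = 35
Expected project duration μ = 35 weeks. Critical path: Tooling → QA → Packaging design → Marketing collateral.

Variance along critical path = 1.778 + 11.111 + 1.000 + 1.778 = 15.667; σ = 3.958 weeks.
D = μ + z·σ = 35 + 0.842·3.958 = 38.3 weeks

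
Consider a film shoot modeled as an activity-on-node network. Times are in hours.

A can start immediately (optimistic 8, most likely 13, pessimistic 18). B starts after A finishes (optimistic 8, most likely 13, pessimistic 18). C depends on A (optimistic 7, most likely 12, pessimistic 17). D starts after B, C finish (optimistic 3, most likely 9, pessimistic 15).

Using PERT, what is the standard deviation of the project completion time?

3.09 hours

te_A = (8 + 4·13 + 18)/6 = 78/6 = 13; σ²_A = ((18−8)/6)² = 2.778
te_B = (8 + 4·13 + 18)/6 = 78/6 = 13; σ²_B = ((18−8)/6)² = 2.778
te_C = (7 + 4·12 + 17)/6 = 72/6 = 12; σ²_C = ((17−7)/6)² = 2.778
te_D = (3 + 4·9 + 15)/6 = 54/6 = 9; σ²_D = ((15−3)/6)² = 4.000

Forward pass:
ES_A = 0; EF_A = 13
ES_B = 13; EF_B = 13+13 = 26
ES_C = 13; EF_C = 13+12 = 25
ES_D = max(EF_B=26, EF_C=25) = 26; EF_D = 26+9 = 35
Expected project duration μ = 35 hours. Critical path: A → B → D.

Variance along critical path = 2.778 + 2.778 + 4.000 = 9.556
σ = √9.556 = 3.091 hours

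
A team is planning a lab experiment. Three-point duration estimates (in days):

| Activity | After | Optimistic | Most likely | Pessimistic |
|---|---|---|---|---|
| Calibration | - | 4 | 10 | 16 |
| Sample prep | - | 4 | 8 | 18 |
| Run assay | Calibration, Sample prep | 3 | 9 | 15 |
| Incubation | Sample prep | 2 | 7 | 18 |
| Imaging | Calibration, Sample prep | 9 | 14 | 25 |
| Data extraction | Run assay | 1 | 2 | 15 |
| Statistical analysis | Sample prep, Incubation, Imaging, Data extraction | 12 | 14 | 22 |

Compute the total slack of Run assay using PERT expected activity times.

te_Calibration = (4 + 4·10 + 16)/6 = 60/6 = 10
te_Sample prep = (4 + 4·8 + 18)/6 = 54/6 = 9
te_Run assay = (3 + 4·9 + 15)/6 = 54/6 = 9
te_Incubation = (2 + 4·7 + 18)/6 = 48/6 = 8
te_Imaging = (9 + 4·14 + 25)/6 = 90/6 = 15
te_Data extraction = (1 + 4·2 + 15)/6 = 24/6 = 4
te_Statistical analysis = (12 + 4·14 + 22)/6 = 90/6 = 15

Forward pass:
ES_Calibration = 0; EF_Calibration = 10
ES_Sample prep = 0; EF_Sample prep = 9
ES_Run assay = max(EF_Calibration=10, EF_Sample prep=9) = 10; EF_Run assay = 10+9 = 19
ES_Incubation = 9; EF_Incubation = 9+8 = 17
ES_Imaging = max(EF_Calibration=10, EF_Sample prep=9) = 10; EF_Imaging = 10+15 = 25
ES_Data extraction = 19; EF_Data extraction = 19+4 = 23
ES_Statistical analysis = max(EF_Sample prep=9, EF_Incubation=17, EF_Imaging=25, EF_Data extraction=23) = 25; EF_Statistical analysis = 25+15 = 40
Expected project duration μ = 40 days. Critical path: Calibration → Imaging → Statistical analysis.

Backward pass:
LF_Statistical analysis = 40; LS_Statistical analysis = 40−15 = 25
LF_Data extraction = LS_Statistical analysis = 25; LS_Data extraction = 25−4 = 21
LF_Imaging = LS_Statistical analysis = 25; LS_Imaging = 25−15 = 10
LF_Incubation = LS_Statistical analysis = 25; LS_Incubation = 25−8 = 17
LF_Run assay = LS_Data extraction = 21; LS_Run assay = 21−9 = 12
LF_Sample prep = min(LS_Run assay=12, LS_Incubation=17, LS_Imaging=10, LS_Statistical analysis=25) = 10; LS_Sample prep = 10−9 = 1
LF_Calibration = min(LS_Run assay=12, LS_Imaging=10) = 10; LS_Calibration = 10−10 = 0
Slack_Run assay = LS_Run assay − ES_Run assay = 12 − 10 = 2

2 days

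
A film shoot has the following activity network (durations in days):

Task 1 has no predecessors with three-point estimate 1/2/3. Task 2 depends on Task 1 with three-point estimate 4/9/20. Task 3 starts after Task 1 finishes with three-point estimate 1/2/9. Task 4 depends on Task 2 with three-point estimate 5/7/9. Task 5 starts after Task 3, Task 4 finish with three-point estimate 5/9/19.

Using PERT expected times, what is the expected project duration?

te_Task 1 = (1 + 4·2 + 3)/6 = 12/6 = 2
te_Task 2 = (4 + 4·9 + 20)/6 = 60/6 = 10
te_Task 3 = (1 + 4·2 + 9)/6 = 18/6 = 3
te_Task 4 = (5 + 4·7 + 9)/6 = 42/6 = 7
te_Task 5 = (5 + 4·9 + 19)/6 = 60/6 = 10

Forward pass:
ES_Task 1 = 0; EF_Task 1 = 2
ES_Task 2 = 2; EF_Task 2 = 2+10 = 12
ES_Task 3 = 2; EF_Task 3 = 2+3 = 5
ES_Task 4 = 12; EF_Task 4 = 12+7 = 19
ES_Task 5 = max(EF_Task 3=5, EF_Task 4=19) = 19; EF_Task 5 = 19+10 = 29
Expected project duration μ = 29 days. Critical path: Task 1 → Task 2 → Task 4 → Task 5.

29 days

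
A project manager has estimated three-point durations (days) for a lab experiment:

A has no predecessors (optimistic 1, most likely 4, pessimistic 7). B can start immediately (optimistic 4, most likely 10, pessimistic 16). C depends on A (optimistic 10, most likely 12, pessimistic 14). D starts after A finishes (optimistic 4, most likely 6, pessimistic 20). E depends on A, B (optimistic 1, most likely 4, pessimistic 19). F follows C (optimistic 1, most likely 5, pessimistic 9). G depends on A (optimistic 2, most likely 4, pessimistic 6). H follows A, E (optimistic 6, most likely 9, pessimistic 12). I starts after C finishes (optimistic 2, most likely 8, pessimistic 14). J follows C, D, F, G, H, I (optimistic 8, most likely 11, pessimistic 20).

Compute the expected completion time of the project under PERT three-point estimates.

37 days

te_A = (1 + 4·4 + 7)/6 = 24/6 = 4
te_B = (4 + 4·10 + 16)/6 = 60/6 = 10
te_C = (10 + 4·12 + 14)/6 = 72/6 = 12
te_D = (4 + 4·6 + 20)/6 = 48/6 = 8
te_E = (1 + 4·4 + 19)/6 = 36/6 = 6
te_F = (1 + 4·5 + 9)/6 = 30/6 = 5
te_G = (2 + 4·4 + 6)/6 = 24/6 = 4
te_H = (6 + 4·9 + 12)/6 = 54/6 = 9
te_I = (2 + 4·8 + 14)/6 = 48/6 = 8
te_J = (8 + 4·11 + 20)/6 = 72/6 = 12

Forward pass:
ES_A = 0; EF_A = 4
ES_B = 0; EF_B = 10
ES_C = 4; EF_C = 4+12 = 16
ES_D = 4; EF_D = 4+8 = 12
ES_E = max(EF_A=4, EF_B=10) = 10; EF_E = 10+6 = 16
ES_F = 16; EF_F = 16+5 = 21
ES_G = 4; EF_G = 4+4 = 8
ES_H = max(EF_A=4, EF_E=16) = 16; EF_H = 16+9 = 25
ES_I = 16; EF_I = 16+8 = 24
ES_J = max(EF_C=16, EF_D=12, EF_F=21, EF_G=8, EF_H=25, EF_I=24) = 25; EF_J = 25+12 = 37
Expected project duration μ = 37 days. Critical path: B → E → H → J.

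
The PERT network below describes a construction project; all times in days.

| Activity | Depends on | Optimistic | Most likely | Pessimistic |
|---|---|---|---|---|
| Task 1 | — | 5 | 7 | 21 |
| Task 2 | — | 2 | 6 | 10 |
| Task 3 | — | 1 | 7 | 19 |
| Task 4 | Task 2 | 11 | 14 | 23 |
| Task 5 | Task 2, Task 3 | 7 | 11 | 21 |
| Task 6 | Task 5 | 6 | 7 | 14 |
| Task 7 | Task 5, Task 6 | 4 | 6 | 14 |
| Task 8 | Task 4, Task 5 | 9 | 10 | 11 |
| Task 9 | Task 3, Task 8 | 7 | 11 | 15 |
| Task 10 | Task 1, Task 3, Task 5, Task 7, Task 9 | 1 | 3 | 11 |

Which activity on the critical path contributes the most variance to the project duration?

te_Task 1 = (5 + 4·7 + 21)/6 = 54/6 = 9; σ²_Task 1 = ((21−5)/6)² = 7.111
te_Task 2 = (2 + 4·6 + 10)/6 = 36/6 = 6; σ²_Task 2 = ((10−2)/6)² = 1.778
te_Task 3 = (1 + 4·7 + 19)/6 = 48/6 = 8; σ²_Task 3 = ((19−1)/6)² = 9.000
te_Task 4 = (11 + 4·14 + 23)/6 = 90/6 = 15; σ²_Task 4 = ((23−11)/6)² = 4.000
te_Task 5 = (7 + 4·11 + 21)/6 = 72/6 = 12; σ²_Task 5 = ((21−7)/6)² = 5.444
te_Task 6 = (6 + 4·7 + 14)/6 = 48/6 = 8; σ²_Task 6 = ((14−6)/6)² = 1.778
te_Task 7 = (4 + 4·6 + 14)/6 = 42/6 = 7; σ²_Task 7 = ((14−4)/6)² = 2.778
te_Task 8 = (9 + 4·10 + 11)/6 = 60/6 = 10; σ²_Task 8 = ((11−9)/6)² = 0.111
te_Task 9 = (7 + 4·11 + 15)/6 = 66/6 = 11; σ²_Task 9 = ((15−7)/6)² = 1.778
te_Task 10 = (1 + 4·3 + 11)/6 = 24/6 = 4; σ²_Task 10 = ((11−1)/6)² = 2.778

Forward pass:
ES_Task 1 = 0; EF_Task 1 = 9
ES_Task 2 = 0; EF_Task 2 = 6
ES_Task 3 = 0; EF_Task 3 = 8
ES_Task 4 = 6; EF_Task 4 = 6+15 = 21
ES_Task 5 = max(EF_Task 2=6, EF_Task 3=8) = 8; EF_Task 5 = 8+12 = 20
ES_Task 6 = 20; EF_Task 6 = 20+8 = 28
ES_Task 7 = max(EF_Task 5=20, EF_Task 6=28) = 28; EF_Task 7 = 28+7 = 35
ES_Task 8 = max(EF_Task 4=21, EF_Task 5=20) = 21; EF_Task 8 = 21+10 = 31
ES_Task 9 = max(EF_Task 3=8, EF_Task 8=31) = 31; EF_Task 9 = 31+11 = 42
ES_Task 10 = max(EF_Task 1=9, EF_Task 3=8, EF_Task 5=20, EF_Task 7=35, EF_Task 9=42) = 42; EF_Task 10 = 42+4 = 46
Expected project duration μ = 46 days. Critical path: Task 2 → Task 4 → Task 8 → Task 9 → Task 10.

Variances on critical path: σ²_Task 2=1.778, σ²_Task 4=4.000, σ²_Task 8=0.111, σ²_Task 9=1.778, σ²_Task 10=2.778.
Largest is σ²_Task 4 = 4.000.

Task 4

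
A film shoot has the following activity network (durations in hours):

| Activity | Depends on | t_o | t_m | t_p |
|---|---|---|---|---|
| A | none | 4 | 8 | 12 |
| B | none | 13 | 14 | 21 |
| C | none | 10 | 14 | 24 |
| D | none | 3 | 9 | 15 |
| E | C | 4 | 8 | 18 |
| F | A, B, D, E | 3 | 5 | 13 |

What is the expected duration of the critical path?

30 hours

te_A = (4 + 4·8 + 12)/6 = 48/6 = 8
te_B = (13 + 4·14 + 21)/6 = 90/6 = 15
te_C = (10 + 4·14 + 24)/6 = 90/6 = 15
te_D = (3 + 4·9 + 15)/6 = 54/6 = 9
te_E = (4 + 4·8 + 18)/6 = 54/6 = 9
te_F = (3 + 4·5 + 13)/6 = 36/6 = 6

Forward pass:
ES_A = 0; EF_A = 8
ES_B = 0; EF_B = 15
ES_C = 0; EF_C = 15
ES_D = 0; EF_D = 9
ES_E = 15; EF_E = 15+9 = 24
ES_F = max(EF_A=8, EF_B=15, EF_D=9, EF_E=24) = 24; EF_F = 24+6 = 30
Expected project duration μ = 30 hours. Critical path: C → E → F.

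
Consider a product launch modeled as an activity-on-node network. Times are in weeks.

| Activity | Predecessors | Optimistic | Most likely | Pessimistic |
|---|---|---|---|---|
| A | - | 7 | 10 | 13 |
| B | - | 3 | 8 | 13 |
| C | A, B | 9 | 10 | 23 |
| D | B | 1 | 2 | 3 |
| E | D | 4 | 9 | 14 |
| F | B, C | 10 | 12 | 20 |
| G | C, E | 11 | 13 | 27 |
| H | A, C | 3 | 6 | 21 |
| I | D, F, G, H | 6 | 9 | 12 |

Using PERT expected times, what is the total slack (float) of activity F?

2 weeks

te_A = (7 + 4·10 + 13)/6 = 60/6 = 10
te_B = (3 + 4·8 + 13)/6 = 48/6 = 8
te_C = (9 + 4·10 + 23)/6 = 72/6 = 12
te_D = (1 + 4·2 + 3)/6 = 12/6 = 2
te_E = (4 + 4·9 + 14)/6 = 54/6 = 9
te_F = (10 + 4·12 + 20)/6 = 78/6 = 13
te_G = (11 + 4·13 + 27)/6 = 90/6 = 15
te_H = (3 + 4·6 + 21)/6 = 48/6 = 8
te_I = (6 + 4·9 + 12)/6 = 54/6 = 9

Forward pass:
ES_A = 0; EF_A = 10
ES_B = 0; EF_B = 8
ES_C = max(EF_A=10, EF_B=8) = 10; EF_C = 10+12 = 22
ES_D = 8; EF_D = 8+2 = 10
ES_E = 10; EF_E = 10+9 = 19
ES_F = max(EF_B=8, EF_C=22) = 22; EF_F = 22+13 = 35
ES_G = max(EF_C=22, EF_E=19) = 22; EF_G = 22+15 = 37
ES_H = max(EF_A=10, EF_C=22) = 22; EF_H = 22+8 = 30
ES_I = max(EF_D=10, EF_F=35, EF_G=37, EF_H=30) = 37; EF_I = 37+9 = 46
Expected project duration μ = 46 weeks. Critical path: A → C → G → I.

Backward pass:
LF_I = 46; LS_I = 46−9 = 37
LF_H = LS_I = 37; LS_H = 37−8 = 29
LF_G = LS_I = 37; LS_G = 37−15 = 22
LF_F = LS_I = 37; LS_F = 37−13 = 24
LF_E = LS_G = 22; LS_E = 22−9 = 13
LF_D = min(LS_E=13, LS_I=37) = 13; LS_D = 13−2 = 11
LF_C = min(LS_F=24, LS_G=22, LS_H=29) = 22; LS_C = 22−12 = 10
LF_B = min(LS_C=10, LS_D=11, LS_F=24) = 10; LS_B = 10−8 = 2
LF_A = min(LS_C=10, LS_H=29) = 10; LS_A = 10−10 = 0
Slack_F = LS_F − ES_F = 24 − 22 = 2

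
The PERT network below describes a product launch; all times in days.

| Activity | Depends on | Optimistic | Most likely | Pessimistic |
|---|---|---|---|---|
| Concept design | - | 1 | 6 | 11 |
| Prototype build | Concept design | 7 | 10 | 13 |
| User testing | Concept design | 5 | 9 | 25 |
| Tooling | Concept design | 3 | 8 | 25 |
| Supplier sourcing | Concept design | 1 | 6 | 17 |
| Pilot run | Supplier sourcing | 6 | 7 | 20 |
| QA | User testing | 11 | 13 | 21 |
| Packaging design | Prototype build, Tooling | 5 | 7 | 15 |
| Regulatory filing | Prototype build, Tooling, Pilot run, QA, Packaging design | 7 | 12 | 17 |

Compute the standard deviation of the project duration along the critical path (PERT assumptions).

4.41 days

te_Concept design = (1 + 4·6 + 11)/6 = 36/6 = 6; σ²_Concept design = ((11−1)/6)² = 2.778
te_Prototype build = (7 + 4·10 + 13)/6 = 60/6 = 10; σ²_Prototype build = ((13−7)/6)² = 1.000
te_User testing = (5 + 4·9 + 25)/6 = 66/6 = 11; σ²_User testing = ((25−5)/6)² = 11.111
te_Tooling = (3 + 4·8 + 25)/6 = 60/6 = 10; σ²_Tooling = ((25−3)/6)² = 13.444
te_Supplier sourcing = (1 + 4·6 + 17)/6 = 42/6 = 7; σ²_Supplier sourcing = ((17−1)/6)² = 7.111
te_Pilot run = (6 + 4·7 + 20)/6 = 54/6 = 9; σ²_Pilot run = ((20−6)/6)² = 5.444
te_QA = (11 + 4·13 + 21)/6 = 84/6 = 14; σ²_QA = ((21−11)/6)² = 2.778
te_Packaging design = (5 + 4·7 + 15)/6 = 48/6 = 8; σ²_Packaging design = ((15−5)/6)² = 2.778
te_Regulatory filing = (7 + 4·12 + 17)/6 = 72/6 = 12; σ²_Regulatory filing = ((17−7)/6)² = 2.778

Forward pass:
ES_Concept design = 0; EF_Concept design = 6
ES_Prototype build = 6; EF_Prototype build = 6+10 = 16
ES_User testing = 6; EF_User testing = 6+11 = 17
ES_Tooling = 6; EF_Tooling = 6+10 = 16
ES_Supplier sourcing = 6; EF_Supplier sourcing = 6+7 = 13
ES_Pilot run = 13; EF_Pilot run = 13+9 = 22
ES_QA = 17; EF_QA = 17+14 = 31
ES_Packaging design = max(EF_Prototype build=16, EF_Tooling=16) = 16; EF_Packaging design = 16+8 = 24
ES_Regulatory filing = max(EF_Prototype build=16, EF_Tooling=16, EF_Pilot run=22, EF_QA=31, EF_Packaging design=24) = 31; EF_Regulatory filing = 31+12 = 43
Expected project duration μ = 43 days. Critical path: Concept design → User testing → QA → Regulatory filing.

Variance along critical path = 2.778 + 11.111 + 2.778 + 2.778 = 19.444
σ = √19.444 = 4.410 days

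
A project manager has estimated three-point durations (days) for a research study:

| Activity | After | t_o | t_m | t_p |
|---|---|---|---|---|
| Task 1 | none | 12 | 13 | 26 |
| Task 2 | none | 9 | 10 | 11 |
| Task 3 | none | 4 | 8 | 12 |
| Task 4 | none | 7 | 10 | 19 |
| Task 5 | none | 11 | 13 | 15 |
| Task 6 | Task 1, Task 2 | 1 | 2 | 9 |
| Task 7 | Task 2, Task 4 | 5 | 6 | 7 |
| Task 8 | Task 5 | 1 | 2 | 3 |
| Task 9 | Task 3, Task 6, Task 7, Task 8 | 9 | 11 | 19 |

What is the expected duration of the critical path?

te_Task 1 = (12 + 4·13 + 26)/6 = 90/6 = 15
te_Task 2 = (9 + 4·10 + 11)/6 = 60/6 = 10
te_Task 3 = (4 + 4·8 + 12)/6 = 48/6 = 8
te_Task 4 = (7 + 4·10 + 19)/6 = 66/6 = 11
te_Task 5 = (11 + 4·13 + 15)/6 = 78/6 = 13
te_Task 6 = (1 + 4·2 + 9)/6 = 18/6 = 3
te_Task 7 = (5 + 4·6 + 7)/6 = 36/6 = 6
te_Task 8 = (1 + 4·2 + 3)/6 = 12/6 = 2
te_Task 9 = (9 + 4·11 + 19)/6 = 72/6 = 12

Forward pass:
ES_Task 1 = 0; EF_Task 1 = 15
ES_Task 2 = 0; EF_Task 2 = 10
ES_Task 3 = 0; EF_Task 3 = 8
ES_Task 4 = 0; EF_Task 4 = 11
ES_Task 5 = 0; EF_Task 5 = 13
ES_Task 6 = max(EF_Task 1=15, EF_Task 2=10) = 15; EF_Task 6 = 15+3 = 18
ES_Task 7 = max(EF_Task 2=10, EF_Task 4=11) = 11; EF_Task 7 = 11+6 = 17
ES_Task 8 = 13; EF_Task 8 = 13+2 = 15
ES_Task 9 = max(EF_Task 3=8, EF_Task 6=18, EF_Task 7=17, EF_Task 8=15) = 18; EF_Task 9 = 18+12 = 30
Expected project duration μ = 30 days. Critical path: Task 1 → Task 6 → Task 9.

30 days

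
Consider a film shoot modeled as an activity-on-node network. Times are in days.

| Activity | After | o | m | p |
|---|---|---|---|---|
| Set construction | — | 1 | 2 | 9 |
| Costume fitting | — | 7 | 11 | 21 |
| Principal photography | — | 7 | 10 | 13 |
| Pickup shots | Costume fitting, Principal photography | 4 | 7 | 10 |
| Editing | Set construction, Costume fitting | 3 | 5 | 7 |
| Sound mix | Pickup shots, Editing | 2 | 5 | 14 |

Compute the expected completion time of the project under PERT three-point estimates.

25 days

te_Set construction = (1 + 4·2 + 9)/6 = 18/6 = 3
te_Costume fitting = (7 + 4·11 + 21)/6 = 72/6 = 12
te_Principal photography = (7 + 4·10 + 13)/6 = 60/6 = 10
te_Pickup shots = (4 + 4·7 + 10)/6 = 42/6 = 7
te_Editing = (3 + 4·5 + 7)/6 = 30/6 = 5
te_Sound mix = (2 + 4·5 + 14)/6 = 36/6 = 6

Forward pass:
ES_Set construction = 0; EF_Set construction = 3
ES_Costume fitting = 0; EF_Costume fitting = 12
ES_Principal photography = 0; EF_Principal photography = 10
ES_Pickup shots = max(EF_Costume fitting=12, EF_Principal photography=10) = 12; EF_Pickup shots = 12+7 = 19
ES_Editing = max(EF_Set construction=3, EF_Costume fitting=12) = 12; EF_Editing = 12+5 = 17
ES_Sound mix = max(EF_Pickup shots=19, EF_Editing=17) = 19; EF_Sound mix = 19+6 = 25
Expected project duration μ = 25 days. Critical path: Costume fitting → Pickup shots → Sound mix.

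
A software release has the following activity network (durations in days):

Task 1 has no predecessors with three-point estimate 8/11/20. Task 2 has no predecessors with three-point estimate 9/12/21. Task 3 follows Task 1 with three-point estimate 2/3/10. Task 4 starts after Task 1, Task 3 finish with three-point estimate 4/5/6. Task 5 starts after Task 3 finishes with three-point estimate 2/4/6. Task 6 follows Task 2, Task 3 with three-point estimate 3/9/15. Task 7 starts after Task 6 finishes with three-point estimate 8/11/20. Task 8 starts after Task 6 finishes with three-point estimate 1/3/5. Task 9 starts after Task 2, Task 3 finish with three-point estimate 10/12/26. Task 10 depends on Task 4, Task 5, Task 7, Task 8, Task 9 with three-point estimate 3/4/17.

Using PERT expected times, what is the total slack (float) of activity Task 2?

te_Task 1 = (8 + 4·11 + 20)/6 = 72/6 = 12
te_Task 2 = (9 + 4·12 + 21)/6 = 78/6 = 13
te_Task 3 = (2 + 4·3 + 10)/6 = 24/6 = 4
te_Task 4 = (4 + 4·5 + 6)/6 = 30/6 = 5
te_Task 5 = (2 + 4·4 + 6)/6 = 24/6 = 4
te_Task 6 = (3 + 4·9 + 15)/6 = 54/6 = 9
te_Task 7 = (8 + 4·11 + 20)/6 = 72/6 = 12
te_Task 8 = (1 + 4·3 + 5)/6 = 18/6 = 3
te_Task 9 = (10 + 4·12 + 26)/6 = 84/6 = 14
te_Task 10 = (3 + 4·4 + 17)/6 = 36/6 = 6

Forward pass:
ES_Task 1 = 0; EF_Task 1 = 12
ES_Task 2 = 0; EF_Task 2 = 13
ES_Task 3 = 12; EF_Task 3 = 12+4 = 16
ES_Task 4 = max(EF_Task 1=12, EF_Task 3=16) = 16; EF_Task 4 = 16+5 = 21
ES_Task 5 = 16; EF_Task 5 = 16+4 = 20
ES_Task 6 = max(EF_Task 2=13, EF_Task 3=16) = 16; EF_Task 6 = 16+9 = 25
ES_Task 7 = 25; EF_Task 7 = 25+12 = 37
ES_Task 8 = 25; EF_Task 8 = 25+3 = 28
ES_Task 9 = max(EF_Task 2=13, EF_Task 3=16) = 16; EF_Task 9 = 16+14 = 30
ES_Task 10 = max(EF_Task 4=21, EF_Task 5=20, EF_Task 7=37, EF_Task 8=28, EF_Task 9=30) = 37; EF_Task 10 = 37+6 = 43
Expected project duration μ = 43 days. Critical path: Task 1 → Task 3 → Task 6 → Task 7 → Task 10.

Backward pass:
LF_Task 10 = 43; LS_Task 10 = 43−6 = 37
LF_Task 9 = LS_Task 10 = 37; LS_Task 9 = 37−14 = 23
LF_Task 8 = LS_Task 10 = 37; LS_Task 8 = 37−3 = 34
LF_Task 7 = LS_Task 10 = 37; LS_Task 7 = 37−12 = 25
LF_Task 6 = min(LS_Task 7=25, LS_Task 8=34) = 25; LS_Task 6 = 25−9 = 16
LF_Task 5 = LS_Task 10 = 37; LS_Task 5 = 37−4 = 33
LF_Task 4 = LS_Task 10 = 37; LS_Task 4 = 37−5 = 32
LF_Task 3 = min(LS_Task 4=32, LS_Task 5=33, LS_Task 6=16, LS_Task 9=23) = 16; LS_Task 3 = 16−4 = 12
LF_Task 2 = min(LS_Task 6=16, LS_Task 9=23) = 16; LS_Task 2 = 16−13 = 3
LF_Task 1 = min(LS_Task 3=12, LS_Task 4=32) = 12; LS_Task 1 = 12−12 = 0
Slack_Task 2 = LS_Task 2 − ES_Task 2 = 3 − 0 = 3

3 days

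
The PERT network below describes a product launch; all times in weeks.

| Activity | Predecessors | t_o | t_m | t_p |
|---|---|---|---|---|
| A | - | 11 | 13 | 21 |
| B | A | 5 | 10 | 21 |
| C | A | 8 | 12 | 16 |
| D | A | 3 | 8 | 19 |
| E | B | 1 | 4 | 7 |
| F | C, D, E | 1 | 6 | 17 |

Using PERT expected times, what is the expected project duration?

te_A = (11 + 4·13 + 21)/6 = 84/6 = 14
te_B = (5 + 4·10 + 21)/6 = 66/6 = 11
te_C = (8 + 4·12 + 16)/6 = 72/6 = 12
te_D = (3 + 4·8 + 19)/6 = 54/6 = 9
te_E = (1 + 4·4 + 7)/6 = 24/6 = 4
te_F = (1 + 4·6 + 17)/6 = 42/6 = 7

Forward pass:
ES_A = 0; EF_A = 14
ES_B = 14; EF_B = 14+11 = 25
ES_C = 14; EF_C = 14+12 = 26
ES_D = 14; EF_D = 14+9 = 23
ES_E = 25; EF_E = 25+4 = 29
ES_F = max(EF_C=26, EF_D=23, EF_E=29) = 29; EF_F = 29+7 = 36
Expected project duration μ = 36 weeks. Critical path: A → B → E → F.

36 weeks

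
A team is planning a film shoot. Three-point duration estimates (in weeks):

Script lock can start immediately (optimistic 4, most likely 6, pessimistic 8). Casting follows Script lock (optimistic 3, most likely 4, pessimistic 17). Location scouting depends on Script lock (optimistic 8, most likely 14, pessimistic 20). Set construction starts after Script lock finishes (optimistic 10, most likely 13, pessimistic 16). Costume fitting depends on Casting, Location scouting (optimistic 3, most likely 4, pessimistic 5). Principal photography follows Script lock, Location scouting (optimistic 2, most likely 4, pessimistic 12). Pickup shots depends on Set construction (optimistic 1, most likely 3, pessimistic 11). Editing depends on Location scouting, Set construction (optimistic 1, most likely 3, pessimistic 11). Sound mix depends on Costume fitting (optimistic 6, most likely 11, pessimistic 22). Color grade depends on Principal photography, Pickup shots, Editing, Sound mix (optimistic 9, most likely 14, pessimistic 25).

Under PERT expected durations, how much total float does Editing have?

te_Script lock = (4 + 4·6 + 8)/6 = 36/6 = 6
te_Casting = (3 + 4·4 + 17)/6 = 36/6 = 6
te_Location scouting = (8 + 4·14 + 20)/6 = 84/6 = 14
te_Set construction = (10 + 4·13 + 16)/6 = 78/6 = 13
te_Costume fitting = (3 + 4·4 + 5)/6 = 24/6 = 4
te_Principal photography = (2 + 4·4 + 12)/6 = 30/6 = 5
te_Pickup shots = (1 + 4·3 + 11)/6 = 24/6 = 4
te_Editing = (1 + 4·3 + 11)/6 = 24/6 = 4
te_Sound mix = (6 + 4·11 + 22)/6 = 72/6 = 12
te_Color grade = (9 + 4·14 + 25)/6 = 90/6 = 15

Forward pass:
ES_Script lock = 0; EF_Script lock = 6
ES_Casting = 6; EF_Casting = 6+6 = 12
ES_Location scouting = 6; EF_Location scouting = 6+14 = 20
ES_Set construction = 6; EF_Set construction = 6+13 = 19
ES_Costume fitting = max(EF_Casting=12, EF_Location scouting=20) = 20; EF_Costume fitting = 20+4 = 24
ES_Principal photography = max(EF_Script lock=6, EF_Location scouting=20) = 20; EF_Principal photography = 20+5 = 25
ES_Pickup shots = 19; EF_Pickup shots = 19+4 = 23
ES_Editing = max(EF_Location scouting=20, EF_Set construction=19) = 20; EF_Editing = 20+4 = 24
ES_Sound mix = 24; EF_Sound mix = 24+12 = 36
ES_Color grade = max(EF_Principal photography=25, EF_Pickup shots=23, EF_Editing=24, EF_Sound mix=36) = 36; EF_Color grade = 36+15 = 51
Expected project duration μ = 51 weeks. Critical path: Script lock → Location scouting → Costume fitting → Sound mix → Color grade.

Backward pass:
LF_Color grade = 51; LS_Color grade = 51−15 = 36
LF_Sound mix = LS_Color grade = 36; LS_Sound mix = 36−12 = 24
LF_Editing = LS_Color grade = 36; LS_Editing = 36−4 = 32
LF_Pickup shots = LS_Color grade = 36; LS_Pickup shots = 36−4 = 32
LF_Principal photography = LS_Color grade = 36; LS_Principal photography = 36−5 = 31
LF_Costume fitting = LS_Sound mix = 24; LS_Costume fitting = 24−4 = 20
LF_Set construction = min(LS_Pickup shots=32, LS_Editing=32) = 32; LS_Set construction = 32−13 = 19
LF_Location scouting = min(LS_Costume fitting=20, LS_Principal photography=31, LS_Editing=32) = 20; LS_Location scouting = 20−14 = 6
LF_Casting = LS_Costume fitting = 20; LS_Casting = 20−6 = 14
LF_Script lock = min(LS_Casting=14, LS_Location scouting=6, LS_Set construction=19, LS_Principal photography=31) = 6; LS_Script lock = 6−6 = 0
Slack_Editing = LS_Editing − ES_Editing = 32 − 20 = 12

12 weeks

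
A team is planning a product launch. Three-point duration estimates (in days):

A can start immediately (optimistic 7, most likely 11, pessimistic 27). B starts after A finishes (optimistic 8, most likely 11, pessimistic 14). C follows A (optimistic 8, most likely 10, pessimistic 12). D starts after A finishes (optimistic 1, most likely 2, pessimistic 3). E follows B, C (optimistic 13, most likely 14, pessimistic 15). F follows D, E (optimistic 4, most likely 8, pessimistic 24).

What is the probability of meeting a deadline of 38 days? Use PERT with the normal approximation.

0.019

te_A = (7 + 4·11 + 27)/6 = 78/6 = 13; σ²_A = ((27−7)/6)² = 11.111
te_B = (8 + 4·11 + 14)/6 = 66/6 = 11; σ²_B = ((14−8)/6)² = 1.000
te_C = (8 + 4·10 + 12)/6 = 60/6 = 10; σ²_C = ((12−8)/6)² = 0.444
te_D = (1 + 4·2 + 3)/6 = 12/6 = 2; σ²_D = ((3−1)/6)² = 0.111
te_E = (13 + 4·14 + 15)/6 = 84/6 = 14; σ²_E = ((15−13)/6)² = 0.111
te_F = (4 + 4·8 + 24)/6 = 60/6 = 10; σ²_F = ((24−4)/6)² = 11.111

Forward pass:
ES_A = 0; EF_A = 13
ES_B = 13; EF_B = 13+11 = 24
ES_C = 13; EF_C = 13+10 = 23
ES_D = 13; EF_D = 13+2 = 15
ES_E = max(EF_B=24, EF_C=23) = 24; EF_E = 24+14 = 38
ES_F = max(EF_D=15, EF_E=38) = 38; EF_F = 38+10 = 48
Expected project duration μ = 48 days. Critical path: A → B → E → F.

Variance along critical path = 11.111 + 1.000 + 0.111 + 11.111 = 23.333; σ = √23.333 = 4.830 days.
Z = (38 − 48) / 4.830 = -2.070
P(T ≤ 38) = Φ(-2.070) ≈ 0.019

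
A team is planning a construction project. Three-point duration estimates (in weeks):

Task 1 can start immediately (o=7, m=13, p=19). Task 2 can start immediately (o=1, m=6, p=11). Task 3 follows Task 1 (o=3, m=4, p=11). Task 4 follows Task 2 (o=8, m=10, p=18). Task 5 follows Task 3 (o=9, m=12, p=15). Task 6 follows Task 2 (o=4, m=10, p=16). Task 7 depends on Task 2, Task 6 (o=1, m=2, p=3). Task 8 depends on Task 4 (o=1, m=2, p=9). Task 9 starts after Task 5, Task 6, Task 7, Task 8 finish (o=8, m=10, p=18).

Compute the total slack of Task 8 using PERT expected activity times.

te_Task 1 = (7 + 4·13 + 19)/6 = 78/6 = 13
te_Task 2 = (1 + 4·6 + 11)/6 = 36/6 = 6
te_Task 3 = (3 + 4·4 + 11)/6 = 30/6 = 5
te_Task 4 = (8 + 4·10 + 18)/6 = 66/6 = 11
te_Task 5 = (9 + 4·12 + 15)/6 = 72/6 = 12
te_Task 6 = (4 + 4·10 + 16)/6 = 60/6 = 10
te_Task 7 = (1 + 4·2 + 3)/6 = 12/6 = 2
te_Task 8 = (1 + 4·2 + 9)/6 = 18/6 = 3
te_Task 9 = (8 + 4·10 + 18)/6 = 66/6 = 11

Forward pass:
ES_Task 1 = 0; EF_Task 1 = 13
ES_Task 2 = 0; EF_Task 2 = 6
ES_Task 3 = 13; EF_Task 3 = 13+5 = 18
ES_Task 4 = 6; EF_Task 4 = 6+11 = 17
ES_Task 5 = 18; EF_Task 5 = 18+12 = 30
ES_Task 6 = 6; EF_Task 6 = 6+10 = 16
ES_Task 7 = max(EF_Task 2=6, EF_Task 6=16) = 16; EF_Task 7 = 16+2 = 18
ES_Task 8 = 17; EF_Task 8 = 17+3 = 20
ES_Task 9 = max(EF_Task 5=30, EF_Task 6=16, EF_Task 7=18, EF_Task 8=20) = 30; EF_Task 9 = 30+11 = 41
Expected project duration μ = 41 weeks. Critical path: Task 1 → Task 3 → Task 5 → Task 9.

Backward pass:
LF_Task 9 = 41; LS_Task 9 = 41−11 = 30
LF_Task 8 = LS_Task 9 = 30; LS_Task 8 = 30−3 = 27
LF_Task 7 = LS_Task 9 = 30; LS_Task 7 = 30−2 = 28
LF_Task 6 = min(LS_Task 7=28, LS_Task 9=30) = 28; LS_Task 6 = 28−10 = 18
LF_Task 5 = LS_Task 9 = 30; LS_Task 5 = 30−12 = 18
LF_Task 4 = LS_Task 8 = 27; LS_Task 4 = 27−11 = 16
LF_Task 3 = LS_Task 5 = 18; LS_Task 3 = 18−5 = 13
LF_Task 2 = min(LS_Task 4=16, LS_Task 6=18, LS_Task 7=28) = 16; LS_Task 2 = 16−6 = 10
LF_Task 1 = LS_Task 3 = 13; LS_Task 1 = 13−13 = 0
Slack_Task 8 = LS_Task 8 − ES_Task 8 = 27 − 17 = 10

10 weeks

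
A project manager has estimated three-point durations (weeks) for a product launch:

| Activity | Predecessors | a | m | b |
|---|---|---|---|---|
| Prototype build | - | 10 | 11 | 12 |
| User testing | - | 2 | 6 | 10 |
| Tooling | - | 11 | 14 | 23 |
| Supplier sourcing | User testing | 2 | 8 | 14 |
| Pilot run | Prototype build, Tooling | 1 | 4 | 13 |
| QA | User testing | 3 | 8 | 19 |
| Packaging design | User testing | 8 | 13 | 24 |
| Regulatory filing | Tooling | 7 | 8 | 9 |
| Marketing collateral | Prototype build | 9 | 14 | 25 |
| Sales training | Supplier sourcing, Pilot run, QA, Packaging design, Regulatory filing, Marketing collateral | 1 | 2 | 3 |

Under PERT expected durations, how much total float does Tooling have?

3 weeks

te_Prototype build = (10 + 4·11 + 12)/6 = 66/6 = 11
te_User testing = (2 + 4·6 + 10)/6 = 36/6 = 6
te_Tooling = (11 + 4·14 + 23)/6 = 90/6 = 15
te_Supplier sourcing = (2 + 4·8 + 14)/6 = 48/6 = 8
te_Pilot run = (1 + 4·4 + 13)/6 = 30/6 = 5
te_QA = (3 + 4·8 + 19)/6 = 54/6 = 9
te_Packaging design = (8 + 4·13 + 24)/6 = 84/6 = 14
te_Regulatory filing = (7 + 4·8 + 9)/6 = 48/6 = 8
te_Marketing collateral = (9 + 4·14 + 25)/6 = 90/6 = 15
te_Sales training = (1 + 4·2 + 3)/6 = 12/6 = 2

Forward pass:
ES_Prototype build = 0; EF_Prototype build = 11
ES_User testing = 0; EF_User testing = 6
ES_Tooling = 0; EF_Tooling = 15
ES_Supplier sourcing = 6; EF_Supplier sourcing = 6+8 = 14
ES_Pilot run = max(EF_Prototype build=11, EF_Tooling=15) = 15; EF_Pilot run = 15+5 = 20
ES_QA = 6; EF_QA = 6+9 = 15
ES_Packaging design = 6; EF_Packaging design = 6+14 = 20
ES_Regulatory filing = 15; EF_Regulatory filing = 15+8 = 23
ES_Marketing collateral = 11; EF_Marketing collateral = 11+15 = 26
ES_Sales training = max(EF_Supplier sourcing=14, EF_Pilot run=20, EF_QA=15, EF_Packaging design=20, EF_Regulatory filing=23, EF_Marketing collateral=26) = 26; EF_Sales training = 26+2 = 28
Expected project duration μ = 28 weeks. Critical path: Prototype build → Marketing collateral → Sales training.

Backward pass:
LF_Sales training = 28; LS_Sales training = 28−2 = 26
LF_Marketing collateral = LS_Sales training = 26; LS_Marketing collateral = 26−15 = 11
LF_Regulatory filing = LS_Sales training = 26; LS_Regulatory filing = 26−8 = 18
LF_Packaging design = LS_Sales training = 26; LS_Packaging design = 26−14 = 12
LF_QA = LS_Sales training = 26; LS_QA = 26−9 = 17
LF_Pilot run = LS_Sales training = 26; LS_Pilot run = 26−5 = 21
LF_Supplier sourcing = LS_Sales training = 26; LS_Supplier sourcing = 26−8 = 18
LF_Tooling = min(LS_Pilot run=21, LS_Regulatory filing=18) = 18; LS_Tooling = 18−15 = 3
LF_User testing = min(LS_Supplier sourcing=18, LS_QA=17, LS_Packaging design=12) = 12; LS_User testing = 12−6 = 6
LF_Prototype build = min(LS_Pilot run=21, LS_Marketing collateral=11) = 11; LS_Prototype build = 11−11 = 0
Slack_Tooling = LS_Tooling − ES_Tooling = 3 − 0 = 3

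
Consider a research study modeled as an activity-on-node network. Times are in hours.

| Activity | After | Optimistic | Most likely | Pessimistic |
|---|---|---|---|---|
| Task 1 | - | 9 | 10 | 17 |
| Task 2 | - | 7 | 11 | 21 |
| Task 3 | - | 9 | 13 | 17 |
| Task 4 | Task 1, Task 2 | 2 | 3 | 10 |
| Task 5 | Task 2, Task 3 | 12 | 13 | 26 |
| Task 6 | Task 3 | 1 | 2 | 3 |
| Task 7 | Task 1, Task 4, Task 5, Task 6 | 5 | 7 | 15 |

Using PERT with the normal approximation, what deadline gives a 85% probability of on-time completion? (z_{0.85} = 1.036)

te_Task 1 = (9 + 4·10 + 17)/6 = 66/6 = 11; σ²_Task 1 = ((17−9)/6)² = 1.778
te_Task 2 = (7 + 4·11 + 21)/6 = 72/6 = 12; σ²_Task 2 = ((21−7)/6)² = 5.444
te_Task 3 = (9 + 4·13 + 17)/6 = 78/6 = 13; σ²_Task 3 = ((17−9)/6)² = 1.778
te_Task 4 = (2 + 4·3 + 10)/6 = 24/6 = 4; σ²_Task 4 = ((10−2)/6)² = 1.778
te_Task 5 = (12 + 4·13 + 26)/6 = 90/6 = 15; σ²_Task 5 = ((26−12)/6)² = 5.444
te_Task 6 = (1 + 4·2 + 3)/6 = 12/6 = 2; σ²_Task 6 = ((3−1)/6)² = 0.111
te_Task 7 = (5 + 4·7 + 15)/6 = 48/6 = 8; σ²_Task 7 = ((15−5)/6)² = 2.778

Forward pass:
ES_Task 1 = 0; EF_Task 1 = 11
ES_Task 2 = 0; EF_Task 2 = 12
ES_Task 3 = 0; EF_Task 3 = 13
ES_Task 4 = max(EF_Task 1=11, EF_Task 2=12) = 12; EF_Task 4 = 12+4 = 16
ES_Task 5 = max(EF_Task 2=12, EF_Task 3=13) = 13; EF_Task 5 = 13+15 = 28
ES_Task 6 = 13; EF_Task 6 = 13+2 = 15
ES_Task 7 = max(EF_Task 1=11, EF_Task 4=16, EF_Task 5=28, EF_Task 6=15) = 28; EF_Task 7 = 28+8 = 36
Expected project duration μ = 36 hours. Critical path: Task 3 → Task 5 → Task 7.

Variance along critical path = 1.778 + 5.444 + 2.778 = 10.000; σ = 3.162 hours.
D = μ + z·σ = 36 + 1.036·3.162 = 39.3 hours

39.3 hours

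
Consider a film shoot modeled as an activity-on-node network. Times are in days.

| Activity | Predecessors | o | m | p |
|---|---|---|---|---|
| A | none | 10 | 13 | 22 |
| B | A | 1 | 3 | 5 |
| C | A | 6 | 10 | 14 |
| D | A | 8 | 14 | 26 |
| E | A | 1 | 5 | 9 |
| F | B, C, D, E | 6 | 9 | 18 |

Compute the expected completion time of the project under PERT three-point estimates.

te_A = (10 + 4·13 + 22)/6 = 84/6 = 14
te_B = (1 + 4·3 + 5)/6 = 18/6 = 3
te_C = (6 + 4·10 + 14)/6 = 60/6 = 10
te_D = (8 + 4·14 + 26)/6 = 90/6 = 15
te_E = (1 + 4·5 + 9)/6 = 30/6 = 5
te_F = (6 + 4·9 + 18)/6 = 60/6 = 10

Forward pass:
ES_A = 0; EF_A = 14
ES_B = 14; EF_B = 14+3 = 17
ES_C = 14; EF_C = 14+10 = 24
ES_D = 14; EF_D = 14+15 = 29
ES_E = 14; EF_E = 14+5 = 19
ES_F = max(EF_B=17, EF_C=24, EF_D=29, EF_E=19) = 29; EF_F = 29+10 = 39
Expected project duration μ = 39 days. Critical path: A → D → F.

39 days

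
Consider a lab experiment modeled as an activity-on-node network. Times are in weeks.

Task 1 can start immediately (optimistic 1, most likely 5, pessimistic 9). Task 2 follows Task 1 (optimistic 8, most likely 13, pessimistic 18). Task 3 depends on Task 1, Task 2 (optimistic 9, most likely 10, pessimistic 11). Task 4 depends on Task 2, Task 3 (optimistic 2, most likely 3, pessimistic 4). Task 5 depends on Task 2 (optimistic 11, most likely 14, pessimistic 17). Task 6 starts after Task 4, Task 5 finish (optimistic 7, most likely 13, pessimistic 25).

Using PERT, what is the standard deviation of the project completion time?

te_Task 1 = (1 + 4·5 + 9)/6 = 30/6 = 5; σ²_Task 1 = ((9−1)/6)² = 1.778
te_Task 2 = (8 + 4·13 + 18)/6 = 78/6 = 13; σ²_Task 2 = ((18−8)/6)² = 2.778
te_Task 3 = (9 + 4·10 + 11)/6 = 60/6 = 10; σ²_Task 3 = ((11−9)/6)² = 0.111
te_Task 4 = (2 + 4·3 + 4)/6 = 18/6 = 3; σ²_Task 4 = ((4−2)/6)² = 0.111
te_Task 5 = (11 + 4·14 + 17)/6 = 84/6 = 14; σ²_Task 5 = ((17−11)/6)² = 1.000
te_Task 6 = (7 + 4·13 + 25)/6 = 84/6 = 14; σ²_Task 6 = ((25−7)/6)² = 9.000

Forward pass:
ES_Task 1 = 0; EF_Task 1 = 5
ES_Task 2 = 5; EF_Task 2 = 5+13 = 18
ES_Task 3 = max(EF_Task 1=5, EF_Task 2=18) = 18; EF_Task 3 = 18+10 = 28
ES_Task 4 = max(EF_Task 2=18, EF_Task 3=28) = 28; EF_Task 4 = 28+3 = 31
ES_Task 5 = 18; EF_Task 5 = 18+14 = 32
ES_Task 6 = max(EF_Task 4=31, EF_Task 5=32) = 32; EF_Task 6 = 32+14 = 46
Expected project duration μ = 46 weeks. Critical path: Task 1 → Task 2 → Task 5 → Task 6.

Variance along critical path = 1.778 + 2.778 + 1.000 + 9.000 = 14.556
σ = √14.556 = 3.815 weeks

3.82 weeks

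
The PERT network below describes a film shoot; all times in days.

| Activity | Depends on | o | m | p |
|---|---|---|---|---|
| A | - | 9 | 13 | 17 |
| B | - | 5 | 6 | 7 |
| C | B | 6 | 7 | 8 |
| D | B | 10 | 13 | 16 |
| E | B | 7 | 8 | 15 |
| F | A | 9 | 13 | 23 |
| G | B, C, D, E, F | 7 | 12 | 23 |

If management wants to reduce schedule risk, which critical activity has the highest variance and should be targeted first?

te_A = (9 + 4·13 + 17)/6 = 78/6 = 13; σ²_A = ((17−9)/6)² = 1.778
te_B = (5 + 4·6 + 7)/6 = 36/6 = 6; σ²_B = ((7−5)/6)² = 0.111
te_C = (6 + 4·7 + 8)/6 = 42/6 = 7; σ²_C = ((8−6)/6)² = 0.111
te_D = (10 + 4·13 + 16)/6 = 78/6 = 13; σ²_D = ((16−10)/6)² = 1.000
te_E = (7 + 4·8 + 15)/6 = 54/6 = 9; σ²_E = ((15−7)/6)² = 1.778
te_F = (9 + 4·13 + 23)/6 = 84/6 = 14; σ²_F = ((23−9)/6)² = 5.444
te_G = (7 + 4·12 + 23)/6 = 78/6 = 13; σ²_G = ((23−7)/6)² = 7.111

Forward pass:
ES_A = 0; EF_A = 13
ES_B = 0; EF_B = 6
ES_C = 6; EF_C = 6+7 = 13
ES_D = 6; EF_D = 6+13 = 19
ES_E = 6; EF_E = 6+9 = 15
ES_F = 13; EF_F = 13+14 = 27
ES_G = max(EF_B=6, EF_C=13, EF_D=19, EF_E=15, EF_F=27) = 27; EF_G = 27+13 = 40
Expected project duration μ = 40 days. Critical path: A → F → G.

Variances on critical path: σ²_A=1.778, σ²_F=5.444, σ²_G=7.111.
Largest is σ²_G = 7.111.

G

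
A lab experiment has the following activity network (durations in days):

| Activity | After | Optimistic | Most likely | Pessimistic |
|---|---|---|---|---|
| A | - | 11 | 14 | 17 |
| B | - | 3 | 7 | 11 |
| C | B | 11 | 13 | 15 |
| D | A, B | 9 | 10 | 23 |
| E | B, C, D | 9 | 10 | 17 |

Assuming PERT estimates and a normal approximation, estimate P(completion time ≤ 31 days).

0.018

te_A = (11 + 4·14 + 17)/6 = 84/6 = 14; σ²_A = ((17−11)/6)² = 1.000
te_B = (3 + 4·7 + 11)/6 = 42/6 = 7; σ²_B = ((11−3)/6)² = 1.778
te_C = (11 + 4·13 + 15)/6 = 78/6 = 13; σ²_C = ((15−11)/6)² = 0.444
te_D = (9 + 4·10 + 23)/6 = 72/6 = 12; σ²_D = ((23−9)/6)² = 5.444
te_E = (9 + 4·10 + 17)/6 = 66/6 = 11; σ²_E = ((17−9)/6)² = 1.778

Forward pass:
ES_A = 0; EF_A = 14
ES_B = 0; EF_B = 7
ES_C = 7; EF_C = 7+13 = 20
ES_D = max(EF_A=14, EF_B=7) = 14; EF_D = 14+12 = 26
ES_E = max(EF_B=7, EF_C=20, EF_D=26) = 26; EF_E = 26+11 = 37
Expected project duration μ = 37 days. Critical path: A → D → E.

Variance along critical path = 1.000 + 5.444 + 1.778 = 8.222; σ = √8.222 = 2.867 days.
Z = (31 − 37) / 2.867 = -2.092
P(T ≤ 31) = Φ(-2.092) ≈ 0.018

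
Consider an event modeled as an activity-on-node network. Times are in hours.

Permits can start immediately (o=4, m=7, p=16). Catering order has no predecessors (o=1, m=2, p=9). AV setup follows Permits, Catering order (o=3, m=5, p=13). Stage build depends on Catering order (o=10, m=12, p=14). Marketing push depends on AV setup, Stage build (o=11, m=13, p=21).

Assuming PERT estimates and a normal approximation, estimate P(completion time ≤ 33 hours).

0.963

te_Permits = (4 + 4·7 + 16)/6 = 48/6 = 8; σ²_Permits = ((16−4)/6)² = 4.000
te_Catering order = (1 + 4·2 + 9)/6 = 18/6 = 3; σ²_Catering order = ((9−1)/6)² = 1.778
te_AV setup = (3 + 4·5 + 13)/6 = 36/6 = 6; σ²_AV setup = ((13−3)/6)² = 2.778
te_Stage build = (10 + 4·12 + 14)/6 = 72/6 = 12; σ²_Stage build = ((14−10)/6)² = 0.444
te_Marketing push = (11 + 4·13 + 21)/6 = 84/6 = 14; σ²_Marketing push = ((21−11)/6)² = 2.778

Forward pass:
ES_Permits = 0; EF_Permits = 8
ES_Catering order = 0; EF_Catering order = 3
ES_AV setup = max(EF_Permits=8, EF_Catering order=3) = 8; EF_AV setup = 8+6 = 14
ES_Stage build = 3; EF_Stage build = 3+12 = 15
ES_Marketing push = max(EF_AV setup=14, EF_Stage build=15) = 15; EF_Marketing push = 15+14 = 29
Expected project duration μ = 29 hours. Critical path: Catering order → Stage build → Marketing push.

Variance along critical path = 1.778 + 0.444 + 2.778 = 5.000; σ = √5.000 = 2.236 hours.
Z = (33 − 29) / 2.236 = 1.789
P(T ≤ 33) = Φ(1.789) ≈ 0.963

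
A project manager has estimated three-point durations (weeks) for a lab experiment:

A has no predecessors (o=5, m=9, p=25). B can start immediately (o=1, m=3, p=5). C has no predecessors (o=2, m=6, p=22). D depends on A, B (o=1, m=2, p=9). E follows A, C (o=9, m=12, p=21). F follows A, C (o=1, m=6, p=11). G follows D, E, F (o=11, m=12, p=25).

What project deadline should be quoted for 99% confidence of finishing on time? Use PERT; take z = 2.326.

48.5 weeks

te_A = (5 + 4·9 + 25)/6 = 66/6 = 11; σ²_A = ((25−5)/6)² = 11.111
te_B = (1 + 4·3 + 5)/6 = 18/6 = 3; σ²_B = ((5−1)/6)² = 0.444
te_C = (2 + 4·6 + 22)/6 = 48/6 = 8; σ²_C = ((22−2)/6)² = 11.111
te_D = (1 + 4·2 + 9)/6 = 18/6 = 3; σ²_D = ((9−1)/6)² = 1.778
te_E = (9 + 4·12 + 21)/6 = 78/6 = 13; σ²_E = ((21−9)/6)² = 4.000
te_F = (1 + 4·6 + 11)/6 = 36/6 = 6; σ²_F = ((11−1)/6)² = 2.778
te_G = (11 + 4·12 + 25)/6 = 84/6 = 14; σ²_G = ((25−11)/6)² = 5.444

Forward pass:
ES_A = 0; EF_A = 11
ES_B = 0; EF_B = 3
ES_C = 0; EF_C = 8
ES_D = max(EF_A=11, EF_B=3) = 11; EF_D = 11+3 = 14
ES_E = max(EF_A=11, EF_C=8) = 11; EF_E = 11+13 = 24
ES_F = max(EF_A=11, EF_C=8) = 11; EF_F = 11+6 = 17
ES_G = max(EF_D=14, EF_E=24, EF_F=17) = 24; EF_G = 24+14 = 38
Expected project duration μ = 38 weeks. Critical path: A → E → G.

Variance along critical path = 11.111 + 4.000 + 5.444 = 20.556; σ = 4.534 weeks.
D = μ + z·σ = 38 + 2.326·4.534 = 48.5 weeks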